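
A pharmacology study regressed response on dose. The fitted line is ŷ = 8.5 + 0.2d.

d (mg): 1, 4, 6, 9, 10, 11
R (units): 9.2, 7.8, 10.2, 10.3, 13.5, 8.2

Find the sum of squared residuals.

d=1: ŷ = 8.5 + 0.2·1 = 8.7; e = 9.2 − 8.7 = 0.5
d=4: ŷ = 8.5 + 0.2·4 = 9.3; e = 7.8 − 9.3 = -1.5
d=6: ŷ = 8.5 + 0.2·6 = 9.7; e = 10.2 − 9.7 = 0.5
d=9: ŷ = 8.5 + 0.2·9 = 10.3; e = 10.3 − 10.3 = 0
d=10: ŷ = 8.5 + 0.2·10 = 10.5; e = 13.5 − 10.5 = 3
d=11: ŷ = 8.5 + 0.2·11 = 10.7; e = 8.2 − 10.7 = -2.5
SSE = 0.25 + 2.25 + 0.25 + 0 + 9 + 6.25 = 18

SSE = 18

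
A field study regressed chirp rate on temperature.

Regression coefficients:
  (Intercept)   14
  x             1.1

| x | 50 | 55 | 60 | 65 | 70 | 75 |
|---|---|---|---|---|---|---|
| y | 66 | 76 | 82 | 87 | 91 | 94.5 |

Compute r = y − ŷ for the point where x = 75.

r = -2

ŷ = 14 + 1.1·75 = 96.5
r = 94.5 − 96.5 = -2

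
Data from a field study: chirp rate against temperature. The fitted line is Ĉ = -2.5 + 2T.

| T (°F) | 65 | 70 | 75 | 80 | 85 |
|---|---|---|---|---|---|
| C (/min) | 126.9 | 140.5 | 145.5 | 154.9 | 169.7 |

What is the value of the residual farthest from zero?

r = 3

T=65: Ĉ = -2.5 + 2·65 = 127.5; r = 126.9 − 127.5 = -0.6
T=70: Ĉ = -2.5 + 2·70 = 137.5; r = 140.5 − 137.5 = 3
T=75: Ĉ = -2.5 + 2·75 = 147.5; r = 145.5 − 147.5 = -2
T=80: Ĉ = -2.5 + 2·80 = 157.5; r = 154.9 − 157.5 = -2.6
T=85: Ĉ = -2.5 + 2·85 = 167.5; r = 169.7 − 167.5 = 2.2
Largest |r| is 3 at T = 70, residual 3.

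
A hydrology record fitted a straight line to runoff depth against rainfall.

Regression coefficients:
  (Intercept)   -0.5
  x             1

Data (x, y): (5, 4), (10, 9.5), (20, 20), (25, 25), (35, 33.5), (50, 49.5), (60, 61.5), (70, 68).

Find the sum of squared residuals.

SSE = 8

x=5: ŷ = -0.5 + 5 = 4.5; r = 4 − 4.5 = -0.5
x=10: ŷ = -0.5 + 10 = 9.5; r = 9.5 − 9.5 = 0
x=20: ŷ = -0.5 + 20 = 19.5; r = 20 − 19.5 = 0.5
x=25: ŷ = -0.5 + 25 = 24.5; r = 25 − 24.5 = 0.5
x=35: ŷ = -0.5 + 35 = 34.5; r = 33.5 − 34.5 = -1
x=50: ŷ = -0.5 + 50 = 49.5; r = 49.5 − 49.5 = 0
x=60: ŷ = -0.5 + 60 = 59.5; r = 61.5 − 59.5 = 2
x=70: ŷ = -0.5 + 70 = 69.5; r = 68 − 69.5 = -1.5
SSE = 0.25 + 0 + 0.25 + 0.25 + 1 + 0 + 4 + 2.25 = 8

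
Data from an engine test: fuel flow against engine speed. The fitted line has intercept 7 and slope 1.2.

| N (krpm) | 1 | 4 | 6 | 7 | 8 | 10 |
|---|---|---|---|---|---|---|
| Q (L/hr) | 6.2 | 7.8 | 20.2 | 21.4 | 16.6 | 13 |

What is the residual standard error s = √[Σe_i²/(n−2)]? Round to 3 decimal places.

s = 5.657

N=1: ŷ = 7 + 1.2·1 = 8.2; e = 6.2 − 8.2 = -2
N=4: ŷ = 7 + 1.2·4 = 11.8; e = 7.8 − 11.8 = -4
N=6: ŷ = 7 + 1.2·6 = 14.2; e = 20.2 − 14.2 = 6
N=7: ŷ = 7 + 1.2·7 = 15.4; e = 21.4 − 15.4 = 6
N=8: ŷ = 7 + 1.2·8 = 16.6; e = 16.6 − 16.6 = 0
N=10: ŷ = 7 + 1.2·10 = 19; e = 13 − 19 = -6
SSE = 4 + 16 + 36 + 36 + 0 + 36 = 128
s = √(128/4) = √32 ≈ 5.657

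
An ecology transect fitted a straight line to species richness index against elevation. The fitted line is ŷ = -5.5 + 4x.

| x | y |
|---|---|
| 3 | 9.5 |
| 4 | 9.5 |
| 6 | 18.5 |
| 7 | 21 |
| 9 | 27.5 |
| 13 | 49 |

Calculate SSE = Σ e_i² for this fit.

SSE = 27.5

x=3: ŷ = -5.5 + 4·3 = 6.5; e = 9.5 − 6.5 = 3
x=4: ŷ = -5.5 + 4·4 = 10.5; e = 9.5 − 10.5 = -1
x=6: ŷ = -5.5 + 4·6 = 18.5; e = 18.5 − 18.5 = 0
x=7: ŷ = -5.5 + 4·7 = 22.5; e = 21 − 22.5 = -1.5
x=9: ŷ = -5.5 + 4·9 = 30.5; e = 27.5 − 30.5 = -3
x=13: ŷ = -5.5 + 4·13 = 46.5; e = 49 − 46.5 = 2.5
SSE = 9 + 1 + 0 + 2.25 + 9 + 6.25 = 27.5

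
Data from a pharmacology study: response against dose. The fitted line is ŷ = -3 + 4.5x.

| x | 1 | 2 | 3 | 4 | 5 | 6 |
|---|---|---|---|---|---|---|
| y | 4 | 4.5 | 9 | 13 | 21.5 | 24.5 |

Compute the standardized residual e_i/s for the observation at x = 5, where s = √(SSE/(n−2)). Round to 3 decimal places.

x=1: ŷ = -3 + 4.5·1 = 1.5; e = 4 − 1.5 = 2.5
x=2: ŷ = -3 + 4.5·2 = 6; e = 4.5 − 6 = -1.5
x=3: ŷ = -3 + 4.5·3 = 10.5; e = 9 − 10.5 = -1.5
x=4: ŷ = -3 + 4.5·4 = 15; e = 13 − 15 = -2
x=5: ŷ = -3 + 4.5·5 = 19.5; e = 21.5 − 19.5 = 2
x=6: ŷ = -3 + 4.5·6 = 24; e = 24.5 − 24 = 0.5
SSE = 6.25 + 2.25 + 2.25 + 4 + 4 + 0.25 = 19
s = √(19/4) = 2.17945
e/s = 2 / 2.17945 = 0.918

0.918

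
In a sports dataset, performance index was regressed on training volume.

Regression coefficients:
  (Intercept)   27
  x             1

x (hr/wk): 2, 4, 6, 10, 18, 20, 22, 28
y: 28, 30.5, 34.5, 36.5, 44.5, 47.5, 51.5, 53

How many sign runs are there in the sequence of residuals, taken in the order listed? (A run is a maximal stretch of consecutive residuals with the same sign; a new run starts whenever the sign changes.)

x=2: ŷ = 27 + 2 = 29; e = 28 − 29 = -1
x=4: ŷ = 27 + 4 = 31; e = 30.5 − 31 = -0.5
x=6: ŷ = 27 + 6 = 33; e = 34.5 − 33 = 1.5
x=10: ŷ = 27 + 10 = 37; e = 36.5 − 37 = -0.5
x=18: ŷ = 27 + 18 = 45; e = 44.5 − 45 = -0.5
x=20: ŷ = 27 + 20 = 47; e = 47.5 − 47 = 0.5
x=22: ŷ = 27 + 22 = 49; e = 51.5 − 49 = 2.5
x=28: ŷ = 27 + 28 = 55; e = 53 − 55 = -2
Signs: − − + − − + + −
Runs: −×2, +×1, −×2, +×2, −×1 → 5

5 runs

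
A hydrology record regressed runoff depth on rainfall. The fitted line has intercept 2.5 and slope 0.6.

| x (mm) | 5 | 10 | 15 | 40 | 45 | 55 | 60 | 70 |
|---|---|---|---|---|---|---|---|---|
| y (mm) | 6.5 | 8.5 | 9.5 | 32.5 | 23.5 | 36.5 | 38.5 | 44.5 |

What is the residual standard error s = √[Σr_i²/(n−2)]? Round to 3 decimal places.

x=5: ŷ = 2.5 + 0.6·5 = 5.5; r = 6.5 − 5.5 = 1
x=10: ŷ = 2.5 + 0.6·10 = 8.5; r = 8.5 − 8.5 = 0
x=15: ŷ = 2.5 + 0.6·15 = 11.5; r = 9.5 − 11.5 = -2
x=40: ŷ = 2.5 + 0.6·40 = 26.5; r = 32.5 − 26.5 = 6
x=45: ŷ = 2.5 + 0.6·45 = 29.5; r = 23.5 − 29.5 = -6
x=55: ŷ = 2.5 + 0.6·55 = 35.5; r = 36.5 − 35.5 = 1
x=60: ŷ = 2.5 + 0.6·60 = 38.5; r = 38.5 − 38.5 = 0
x=70: ŷ = 2.5 + 0.6·70 = 44.5; r = 44.5 − 44.5 = 0
SSE = 1 + 0 + 4 + 36 + 36 + 1 + 0 + 0 = 78
s = √(78/6) = √13 ≈ 3.606

s = 3.606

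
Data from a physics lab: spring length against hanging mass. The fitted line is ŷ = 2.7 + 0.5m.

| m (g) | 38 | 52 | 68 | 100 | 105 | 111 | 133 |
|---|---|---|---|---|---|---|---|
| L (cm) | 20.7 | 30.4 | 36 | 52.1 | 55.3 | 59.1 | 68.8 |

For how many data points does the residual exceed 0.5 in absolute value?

5

m=38: ŷ = 2.7 + 0.5·38 = 21.7; e = 20.7 − 21.7 = -1
m=52: ŷ = 2.7 + 0.5·52 = 28.7; e = 30.4 − 28.7 = 1.7
m=68: ŷ = 2.7 + 0.5·68 = 36.7; e = 36 − 36.7 = -0.7
m=100: ŷ = 2.7 + 0.5·100 = 52.7; e = 52.1 − 52.7 = -0.6
m=105: ŷ = 2.7 + 0.5·105 = 55.2; e = 55.3 − 55.2 = 0.1
m=111: ŷ = 2.7 + 0.5·111 = 58.2; e = 59.1 − 58.2 = 0.9
m=133: ŷ = 2.7 + 0.5·133 = 69.2; e = 68.8 − 69.2 = -0.4
|e| > 0.5: m=38 (|e|=1), m=52 (|e|=1.7), m=68 (|e|=0.7), m=100 (|e|=0.6), m=111 (|e|=0.9) → 5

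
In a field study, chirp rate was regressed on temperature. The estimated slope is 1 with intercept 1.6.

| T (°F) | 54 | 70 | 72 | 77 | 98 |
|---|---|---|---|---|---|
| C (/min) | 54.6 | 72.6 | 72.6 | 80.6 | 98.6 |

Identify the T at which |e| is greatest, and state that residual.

T=54: Ĉ = 1.6 + 54 = 55.6; e = 54.6 − 55.6 = -1
T=70: Ĉ = 1.6 + 70 = 71.6; e = 72.6 − 71.6 = 1
T=72: Ĉ = 1.6 + 72 = 73.6; e = 72.6 − 73.6 = -1
T=77: Ĉ = 1.6 + 77 = 78.6; e = 80.6 − 78.6 = 2
T=98: Ĉ = 1.6 + 98 = 99.6; e = 98.6 − 99.6 = -1
Largest |e| is 2 at T = 77, residual 2.

T = 77, e = 2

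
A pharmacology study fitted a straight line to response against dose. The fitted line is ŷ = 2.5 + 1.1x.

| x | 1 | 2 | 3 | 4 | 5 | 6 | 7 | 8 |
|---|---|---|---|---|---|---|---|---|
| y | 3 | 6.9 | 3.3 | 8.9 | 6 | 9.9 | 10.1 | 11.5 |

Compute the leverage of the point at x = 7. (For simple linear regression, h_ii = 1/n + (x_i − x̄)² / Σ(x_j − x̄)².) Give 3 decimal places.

x̄ = (1 + 2 + 3 + 4 + 5 + 6 + 7 + 8)/8 = 4.5
Σ(x − x̄)² = 12.25 + 6.25 + 2.25 + 0.25 + 0.25 + 2.25 + 6.25 + 12.25 = 42
h = 1/8 + (2.5)²/42 = 0.125 + 0.14881 = 0.274

h = 0.274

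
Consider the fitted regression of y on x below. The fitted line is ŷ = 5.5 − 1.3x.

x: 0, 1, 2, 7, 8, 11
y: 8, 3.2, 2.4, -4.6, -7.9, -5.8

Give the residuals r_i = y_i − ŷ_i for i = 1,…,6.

2.5, -1, -0.5, -1, -3, 3

x=0: ŷ = 5.5 − 1.3·0 = 5.5; r = 8 − 5.5 = 2.5
x=1: ŷ = 5.5 − 1.3·1 = 4.2; r = 3.2 − 4.2 = -1
x=2: ŷ = 5.5 − 1.3·2 = 2.9; r = 2.4 − 2.9 = -0.5
x=7: ŷ = 5.5 − 1.3·7 = -3.6; r = -4.6 − (-3.6) = -1
x=8: ŷ = 5.5 − 1.3·8 = -4.9; r = -7.9 − (-4.9) = -3
x=11: ŷ = 5.5 − 1.3·11 = -8.8; r = -5.8 − (-8.8) = 3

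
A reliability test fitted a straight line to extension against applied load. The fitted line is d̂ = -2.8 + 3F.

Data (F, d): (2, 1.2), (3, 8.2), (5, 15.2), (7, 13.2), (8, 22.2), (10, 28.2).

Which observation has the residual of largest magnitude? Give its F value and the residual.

F=2: d̂ = -2.8 + 3·2 = 3.2; e = 1.2 − 3.2 = -2
F=3: d̂ = -2.8 + 3·3 = 6.2; e = 8.2 − 6.2 = 2
F=5: d̂ = -2.8 + 3·5 = 12.2; e = 15.2 − 12.2 = 3
F=7: d̂ = -2.8 + 3·7 = 18.2; e = 13.2 − 18.2 = -5
F=8: d̂ = -2.8 + 3·8 = 21.2; e = 22.2 − 21.2 = 1
F=10: d̂ = -2.8 + 3·10 = 27.2; e = 28.2 − 27.2 = 1
Largest |e| is 5 at F = 7, residual -5.

F = 7, e = -5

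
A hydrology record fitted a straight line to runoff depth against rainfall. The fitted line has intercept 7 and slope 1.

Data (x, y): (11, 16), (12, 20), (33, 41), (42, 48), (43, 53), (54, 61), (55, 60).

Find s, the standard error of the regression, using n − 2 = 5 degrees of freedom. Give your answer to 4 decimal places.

s = 2.0000

x=11: ŷ = 7 + 11 = 18; e = 16 − 18 = -2
x=12: ŷ = 7 + 12 = 19; e = 20 − 19 = 1
x=33: ŷ = 7 + 33 = 40; e = 41 − 40 = 1
x=42: ŷ = 7 + 42 = 49; e = 48 − 49 = -1
x=43: ŷ = 7 + 43 = 50; e = 53 − 50 = 3
x=54: ŷ = 7 + 54 = 61; e = 61 − 61 = 0
x=55: ŷ = 7 + 55 = 62; e = 60 − 62 = -2
SSE = 4 + 1 + 1 + 1 + 9 + 0 + 4 = 20
s = √(20/5) = √4 ≈ 2.0000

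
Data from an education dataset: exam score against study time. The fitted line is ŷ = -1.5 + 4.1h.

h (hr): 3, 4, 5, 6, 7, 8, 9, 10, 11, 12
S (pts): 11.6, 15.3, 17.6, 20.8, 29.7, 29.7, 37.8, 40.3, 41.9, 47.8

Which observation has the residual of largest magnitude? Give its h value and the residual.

h=3: ŷ = -1.5 + 4.1·3 = 10.8; e = 11.6 − 10.8 = 0.8
h=4: ŷ = -1.5 + 4.1·4 = 14.9; e = 15.3 − 14.9 = 0.4
h=5: ŷ = -1.5 + 4.1·5 = 19; e = 17.6 − 19 = -1.4
h=6: ŷ = -1.5 + 4.1·6 = 23.1; e = 20.8 − 23.1 = -2.3
h=7: ŷ = -1.5 + 4.1·7 = 27.2; e = 29.7 − 27.2 = 2.5
h=8: ŷ = -1.5 + 4.1·8 = 31.3; e = 29.7 − 31.3 = -1.6
h=9: ŷ = -1.5 + 4.1·9 = 35.4; e = 37.8 − 35.4 = 2.4
h=10: ŷ = -1.5 + 4.1·10 = 39.5; e = 40.3 − 39.5 = 0.8
h=11: ŷ = -1.5 + 4.1·11 = 43.6; e = 41.9 − 43.6 = -1.7
h=12: ŷ = -1.5 + 4.1·12 = 47.7; e = 47.8 − 47.7 = 0.1
Largest |e| is 2.5 at h = 7, residual 2.5.

h = 7, e = 2.5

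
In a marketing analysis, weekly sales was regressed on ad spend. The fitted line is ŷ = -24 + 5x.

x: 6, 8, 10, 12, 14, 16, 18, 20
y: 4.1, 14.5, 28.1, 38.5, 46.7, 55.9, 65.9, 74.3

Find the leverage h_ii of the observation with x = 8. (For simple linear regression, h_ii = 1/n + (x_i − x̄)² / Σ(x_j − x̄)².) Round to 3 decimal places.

h = 0.274

x̄ = (6 + 8 + 10 + 12 + 14 + 16 + 18 + 20)/8 = 13
Σ(x − x̄)² = 49 + 25 + 9 + 1 + 1 + 9 + 25 + 49 = 168
h = 1/8 + (-5)²/168 = 0.125 + 0.14881 = 0.274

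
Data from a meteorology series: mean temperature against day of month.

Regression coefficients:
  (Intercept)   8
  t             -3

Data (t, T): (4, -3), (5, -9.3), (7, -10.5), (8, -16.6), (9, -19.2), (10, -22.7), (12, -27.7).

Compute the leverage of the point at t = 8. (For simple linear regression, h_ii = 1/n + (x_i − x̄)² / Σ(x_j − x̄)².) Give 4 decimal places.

t̄ = (4 + 5 + 7 + 8 + 9 + 10 + 12)/7 = 7.85714
Σ(t − t̄)² = 14.8776 + 8.16327 + 0.734694 + 0.0204082 + 1.30612 + 4.59184 + 17.1633 = 46.8571
h = 1/7 + (0.142857)²/46.8571 = 0.142857 + 0.00043554 = 0.1433

h = 0.1433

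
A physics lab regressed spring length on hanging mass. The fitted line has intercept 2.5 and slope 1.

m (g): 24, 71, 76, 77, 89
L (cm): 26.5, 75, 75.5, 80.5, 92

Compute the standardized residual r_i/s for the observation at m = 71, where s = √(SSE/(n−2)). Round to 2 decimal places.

0.73

m=24: L̂ = 2.5 + 24 = 26.5; r = 26.5 − 26.5 = 0
m=71: L̂ = 2.5 + 71 = 73.5; r = 75 − 73.5 = 1.5
m=76: L̂ = 2.5 + 76 = 78.5; r = 75.5 − 78.5 = -3
m=77: L̂ = 2.5 + 77 = 79.5; r = 80.5 − 79.5 = 1
m=89: L̂ = 2.5 + 89 = 91.5; r = 92 − 91.5 = 0.5
SSE = 0 + 2.25 + 9 + 1 + 0.25 = 12.5
s = √(12.5/3) = 2.04124
r/s = 1.5 / 2.04124 = 0.73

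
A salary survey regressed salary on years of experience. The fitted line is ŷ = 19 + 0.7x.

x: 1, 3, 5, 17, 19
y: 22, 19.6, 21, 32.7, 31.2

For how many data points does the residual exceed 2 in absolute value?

x=1: ŷ = 19 + 0.7·1 = 19.7; e = 22 − 19.7 = 2.3
x=3: ŷ = 19 + 0.7·3 = 21.1; e = 19.6 − 21.1 = -1.5
x=5: ŷ = 19 + 0.7·5 = 22.5; e = 21 − 22.5 = -1.5
x=17: ŷ = 19 + 0.7·17 = 30.9; e = 32.7 − 30.9 = 1.8
x=19: ŷ = 19 + 0.7·19 = 32.3; e = 31.2 − 32.3 = -1.1
|e| > 2: x=1 (|e|=2.3) → 1

1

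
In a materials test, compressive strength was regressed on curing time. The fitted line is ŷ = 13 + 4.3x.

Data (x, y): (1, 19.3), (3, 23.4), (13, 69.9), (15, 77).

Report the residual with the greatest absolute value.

x=1: ŷ = 13 + 4.3·1 = 17.3; r = 19.3 − 17.3 = 2
x=3: ŷ = 13 + 4.3·3 = 25.9; r = 23.4 − 25.9 = -2.5
x=13: ŷ = 13 + 4.3·13 = 68.9; r = 69.9 − 68.9 = 1
x=15: ŷ = 13 + 4.3·15 = 77.5; r = 77 − 77.5 = -0.5
Largest |r| is 2.5 at x = 3, residual -2.5.

r = -2.5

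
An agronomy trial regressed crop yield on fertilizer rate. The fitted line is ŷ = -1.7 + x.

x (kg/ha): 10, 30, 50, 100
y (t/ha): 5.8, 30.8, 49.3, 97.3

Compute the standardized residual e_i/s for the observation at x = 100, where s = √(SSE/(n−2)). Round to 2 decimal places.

-0.37

x=10: ŷ = -1.7 + 10 = 8.3; e = 5.8 − 8.3 = -2.5
x=30: ŷ = -1.7 + 30 = 28.3; e = 30.8 − 28.3 = 2.5
x=50: ŷ = -1.7 + 50 = 48.3; e = 49.3 − 48.3 = 1
x=100: ŷ = -1.7 + 100 = 98.3; e = 97.3 − 98.3 = -1
SSE = 6.25 + 6.25 + 1 + 1 = 14.5
s = √(14.5/2) = 2.69258
e/s = -1 / 2.69258 = -0.37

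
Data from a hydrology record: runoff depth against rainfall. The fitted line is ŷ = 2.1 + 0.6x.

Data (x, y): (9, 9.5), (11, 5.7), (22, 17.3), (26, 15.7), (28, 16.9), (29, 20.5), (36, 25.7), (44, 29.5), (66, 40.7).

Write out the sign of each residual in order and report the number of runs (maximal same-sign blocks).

6 runs

x=9: ŷ = 2.1 + 0.6·9 = 7.5; r = 9.5 − 7.5 = 2
x=11: ŷ = 2.1 + 0.6·11 = 8.7; r = 5.7 − 8.7 = -3
x=22: ŷ = 2.1 + 0.6·22 = 15.3; r = 17.3 − 15.3 = 2
x=26: ŷ = 2.1 + 0.6·26 = 17.7; r = 15.7 − 17.7 = -2
x=28: ŷ = 2.1 + 0.6·28 = 18.9; r = 16.9 − 18.9 = -2
x=29: ŷ = 2.1 + 0.6·29 = 19.5; r = 20.5 − 19.5 = 1
x=36: ŷ = 2.1 + 0.6·36 = 23.7; r = 25.7 − 23.7 = 2
x=44: ŷ = 2.1 + 0.6·44 = 28.5; r = 29.5 − 28.5 = 1
x=66: ŷ = 2.1 + 0.6·66 = 41.7; r = 40.7 − 41.7 = -1
Signs: + − + − − + + + −
Runs: +×1, −×1, +×1, −×2, +×3, −×1 → 6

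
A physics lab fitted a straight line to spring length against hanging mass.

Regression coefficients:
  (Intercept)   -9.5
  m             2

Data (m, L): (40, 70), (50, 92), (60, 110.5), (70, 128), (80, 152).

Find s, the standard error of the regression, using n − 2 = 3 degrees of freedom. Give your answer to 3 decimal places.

s = 1.915

m=40: L̂ = -9.5 + 2·40 = 70.5; e = 70 − 70.5 = -0.5
m=50: L̂ = -9.5 + 2·50 = 90.5; e = 92 − 90.5 = 1.5
m=60: L̂ = -9.5 + 2·60 = 110.5; e = 110.5 − 110.5 = 0
m=70: L̂ = -9.5 + 2·70 = 130.5; e = 128 − 130.5 = -2.5
m=80: L̂ = -9.5 + 2·80 = 150.5; e = 152 − 150.5 = 1.5
SSE = 0.25 + 2.25 + 0 + 6.25 + 2.25 = 11
s = √(11/3) = √3.66667 ≈ 1.915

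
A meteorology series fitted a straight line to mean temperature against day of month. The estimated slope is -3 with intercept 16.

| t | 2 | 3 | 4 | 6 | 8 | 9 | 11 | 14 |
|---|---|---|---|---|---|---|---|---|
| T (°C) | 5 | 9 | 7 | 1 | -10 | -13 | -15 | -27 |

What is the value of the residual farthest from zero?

t=2: ŷ = 16 − 3·2 = 10; e = 5 − 10 = -5
t=3: ŷ = 16 − 3·3 = 7; e = 9 − 7 = 2
t=4: ŷ = 16 − 3·4 = 4; e = 7 − 4 = 3
t=6: ŷ = 16 − 3·6 = -2; e = 1 − (-2) = 3
t=8: ŷ = 16 − 3·8 = -8; e = -10 − (-8) = -2
t=9: ŷ = 16 − 3·9 = -11; e = -13 − (-11) = -2
t=11: ŷ = 16 − 3·11 = -17; e = -15 − (-17) = 2
t=14: ŷ = 16 − 3·14 = -26; e = -27 − (-26) = -1
Largest |e| is 5 at t = 2, residual -5.

e = -5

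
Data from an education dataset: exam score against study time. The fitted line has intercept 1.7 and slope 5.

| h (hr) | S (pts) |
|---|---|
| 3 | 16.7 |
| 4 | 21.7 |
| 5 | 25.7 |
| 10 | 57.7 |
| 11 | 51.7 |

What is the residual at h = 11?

Ŝ = 1.7 + 5·11 = 56.7
r = 51.7 − 56.7 = -5

r = -5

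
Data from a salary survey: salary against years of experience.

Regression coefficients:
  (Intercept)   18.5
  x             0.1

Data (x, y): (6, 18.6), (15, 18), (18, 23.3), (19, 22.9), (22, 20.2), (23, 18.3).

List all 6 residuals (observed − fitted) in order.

x=6: ŷ = 18.5 + 0.1·6 = 19.1; e = 18.6 − 19.1 = -0.5
x=15: ŷ = 18.5 + 0.1·15 = 20; e = 18 − 20 = -2
x=18: ŷ = 18.5 + 0.1·18 = 20.3; e = 23.3 − 20.3 = 3
x=19: ŷ = 18.5 + 0.1·19 = 20.4; e = 22.9 − 20.4 = 2.5
x=22: ŷ = 18.5 + 0.1·22 = 20.7; e = 20.2 − 20.7 = -0.5
x=23: ŷ = 18.5 + 0.1·23 = 20.8; e = 18.3 − 20.8 = -2.5

-0.5, -2, 3, 2.5, -0.5, -2.5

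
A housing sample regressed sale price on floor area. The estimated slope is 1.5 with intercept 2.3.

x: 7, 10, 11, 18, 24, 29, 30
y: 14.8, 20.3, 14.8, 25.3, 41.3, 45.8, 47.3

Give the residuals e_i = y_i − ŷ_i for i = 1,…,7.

2, 3, -4, -4, 3, 0, 0

x=7: ŷ = 2.3 + 1.5·7 = 12.8; e = 14.8 − 12.8 = 2
x=10: ŷ = 2.3 + 1.5·10 = 17.3; e = 20.3 − 17.3 = 3
x=11: ŷ = 2.3 + 1.5·11 = 18.8; e = 14.8 − 18.8 = -4
x=18: ŷ = 2.3 + 1.5·18 = 29.3; e = 25.3 − 29.3 = -4
x=24: ŷ = 2.3 + 1.5·24 = 38.3; e = 41.3 − 38.3 = 3
x=29: ŷ = 2.3 + 1.5·29 = 45.8; e = 45.8 − 45.8 = 0
x=30: ŷ = 2.3 + 1.5·30 = 47.3; e = 47.3 − 47.3 = 0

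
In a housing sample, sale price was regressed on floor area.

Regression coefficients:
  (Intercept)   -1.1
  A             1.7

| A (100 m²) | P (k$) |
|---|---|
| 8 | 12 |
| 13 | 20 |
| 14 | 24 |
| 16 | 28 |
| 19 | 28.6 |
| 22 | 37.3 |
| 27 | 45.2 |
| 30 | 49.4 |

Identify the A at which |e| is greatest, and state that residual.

A = 19, e = -2.6

A=8: P̂ = -1.1 + 1.7·8 = 12.5; e = 12 − 12.5 = -0.5
A=13: P̂ = -1.1 + 1.7·13 = 21; e = 20 − 21 = -1
A=14: P̂ = -1.1 + 1.7·14 = 22.7; e = 24 − 22.7 = 1.3
A=16: P̂ = -1.1 + 1.7·16 = 26.1; e = 28 − 26.1 = 1.9
A=19: P̂ = -1.1 + 1.7·19 = 31.2; e = 28.6 − 31.2 = -2.6
A=22: P̂ = -1.1 + 1.7·22 = 36.3; e = 37.3 − 36.3 = 1
A=27: P̂ = -1.1 + 1.7·27 = 44.8; e = 45.2 − 44.8 = 0.4
A=30: P̂ = -1.1 + 1.7·30 = 49.9; e = 49.4 − 49.9 = -0.5
Largest |e| is 2.6 at A = 19, residual -2.6.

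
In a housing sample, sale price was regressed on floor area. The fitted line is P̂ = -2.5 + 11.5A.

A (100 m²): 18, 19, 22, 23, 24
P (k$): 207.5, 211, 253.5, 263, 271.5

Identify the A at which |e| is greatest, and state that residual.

A=18: P̂ = -2.5 + 11.5·18 = 204.5; e = 207.5 − 204.5 = 3
A=19: P̂ = -2.5 + 11.5·19 = 216; e = 211 − 216 = -5
A=22: P̂ = -2.5 + 11.5·22 = 250.5; e = 253.5 − 250.5 = 3
A=23: P̂ = -2.5 + 11.5·23 = 262; e = 263 − 262 = 1
A=24: P̂ = -2.5 + 11.5·24 = 273.5; e = 271.5 − 273.5 = -2
Largest |e| is 5 at A = 19, residual -5.

A = 19, e = -5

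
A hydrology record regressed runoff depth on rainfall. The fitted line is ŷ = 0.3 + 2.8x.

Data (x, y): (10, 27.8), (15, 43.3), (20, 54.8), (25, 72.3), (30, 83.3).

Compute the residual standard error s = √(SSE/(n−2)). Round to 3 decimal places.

x=10: ŷ = 0.3 + 2.8·10 = 28.3; e = 27.8 − 28.3 = -0.5
x=15: ŷ = 0.3 + 2.8·15 = 42.3; e = 43.3 − 42.3 = 1
x=20: ŷ = 0.3 + 2.8·20 = 56.3; e = 54.8 − 56.3 = -1.5
x=25: ŷ = 0.3 + 2.8·25 = 70.3; e = 72.3 − 70.3 = 2
x=30: ŷ = 0.3 + 2.8·30 = 84.3; e = 83.3 − 84.3 = -1
SSE = 0.25 + 1 + 2.25 + 4 + 1 = 8.5
s = √(8.5/3) = √2.83333 ≈ 1.683

s = 1.683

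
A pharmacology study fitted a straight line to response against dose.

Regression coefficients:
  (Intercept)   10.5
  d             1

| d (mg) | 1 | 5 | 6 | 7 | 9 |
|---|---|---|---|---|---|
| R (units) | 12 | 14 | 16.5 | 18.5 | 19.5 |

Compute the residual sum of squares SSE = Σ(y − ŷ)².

d=1: ŷ = 10.5 + 1 = 11.5; e = 12 − 11.5 = 0.5
d=5: ŷ = 10.5 + 5 = 15.5; e = 14 − 15.5 = -1.5
d=6: ŷ = 10.5 + 6 = 16.5; e = 16.5 − 16.5 = 0
d=7: ŷ = 10.5 + 7 = 17.5; e = 18.5 − 17.5 = 1
d=9: ŷ = 10.5 + 9 = 19.5; e = 19.5 − 19.5 = 0
SSE = 0.25 + 2.25 + 0 + 1 + 0 = 3.5

SSE = 3.5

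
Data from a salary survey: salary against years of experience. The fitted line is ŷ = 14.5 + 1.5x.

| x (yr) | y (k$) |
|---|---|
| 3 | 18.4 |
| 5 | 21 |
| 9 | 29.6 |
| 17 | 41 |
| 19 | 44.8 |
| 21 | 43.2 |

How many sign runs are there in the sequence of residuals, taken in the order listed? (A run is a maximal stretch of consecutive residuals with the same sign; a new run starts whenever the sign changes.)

x=3: ŷ = 14.5 + 1.5·3 = 19; r = 18.4 − 19 = -0.6
x=5: ŷ = 14.5 + 1.5·5 = 22; r = 21 − 22 = -1
x=9: ŷ = 14.5 + 1.5·9 = 28; r = 29.6 − 28 = 1.6
x=17: ŷ = 14.5 + 1.5·17 = 40; r = 41 − 40 = 1
x=19: ŷ = 14.5 + 1.5·19 = 43; r = 44.8 − 43 = 1.8
x=21: ŷ = 14.5 + 1.5·21 = 46; r = 43.2 − 46 = -2.8
Signs: − − + + + −
Runs: −×2, +×3, −×1 → 3

3 runs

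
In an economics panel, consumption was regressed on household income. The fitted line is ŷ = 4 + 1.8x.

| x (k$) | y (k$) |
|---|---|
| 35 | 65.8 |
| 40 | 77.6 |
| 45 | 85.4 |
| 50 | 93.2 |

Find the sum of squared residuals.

SSE = 4.8

x=35: ŷ = 4 + 1.8·35 = 67; e = 65.8 − 67 = -1.2
x=40: ŷ = 4 + 1.8·40 = 76; e = 77.6 − 76 = 1.6
x=45: ŷ = 4 + 1.8·45 = 85; e = 85.4 − 85 = 0.4
x=50: ŷ = 4 + 1.8·50 = 94; e = 93.2 − 94 = -0.8
SSE = 1.44 + 2.56 + 0.16 + 0.64 = 4.8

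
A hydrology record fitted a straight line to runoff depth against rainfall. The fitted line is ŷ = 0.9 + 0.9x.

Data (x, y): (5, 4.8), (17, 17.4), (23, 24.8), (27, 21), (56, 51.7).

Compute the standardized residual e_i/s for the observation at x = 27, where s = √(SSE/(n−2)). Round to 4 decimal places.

-1.3317

x=5: ŷ = 0.9 + 0.9·5 = 5.4; e = 4.8 − 5.4 = -0.6
x=17: ŷ = 0.9 + 0.9·17 = 16.2; e = 17.4 − 16.2 = 1.2
x=23: ŷ = 0.9 + 0.9·23 = 21.6; e = 24.8 − 21.6 = 3.2
x=27: ŷ = 0.9 + 0.9·27 = 25.2; e = 21 − 25.2 = -4.2
x=56: ŷ = 0.9 + 0.9·56 = 51.3; e = 51.7 − 51.3 = 0.4
SSE = 0.36 + 1.44 + 10.24 + 17.64 + 0.16 = 29.84
s = √(29.84/3) = 3.15383
e/s = -4.2 / 3.15383 = -1.3317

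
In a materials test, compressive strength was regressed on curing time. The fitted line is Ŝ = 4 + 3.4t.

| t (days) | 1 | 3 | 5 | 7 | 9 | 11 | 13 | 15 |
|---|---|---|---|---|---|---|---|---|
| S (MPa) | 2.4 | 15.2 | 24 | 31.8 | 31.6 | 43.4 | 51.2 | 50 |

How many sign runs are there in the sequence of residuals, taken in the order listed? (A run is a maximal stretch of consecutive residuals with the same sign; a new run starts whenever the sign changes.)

t=1: Ŝ = 4 + 3.4·1 = 7.4; r = 2.4 − 7.4 = -5
t=3: Ŝ = 4 + 3.4·3 = 14.2; r = 15.2 − 14.2 = 1
t=5: Ŝ = 4 + 3.4·5 = 21; r = 24 − 21 = 3
t=7: Ŝ = 4 + 3.4·7 = 27.8; r = 31.8 − 27.8 = 4
t=9: Ŝ = 4 + 3.4·9 = 34.6; r = 31.6 − 34.6 = -3
t=11: Ŝ = 4 + 3.4·11 = 41.4; r = 43.4 − 41.4 = 2
t=13: Ŝ = 4 + 3.4·13 = 48.2; r = 51.2 − 48.2 = 3
t=15: Ŝ = 4 + 3.4·15 = 55; r = 50 − 55 = -5
Signs: − + + + − + + −
Runs: −×1, +×3, −×1, +×2, −×1 → 5

5 runs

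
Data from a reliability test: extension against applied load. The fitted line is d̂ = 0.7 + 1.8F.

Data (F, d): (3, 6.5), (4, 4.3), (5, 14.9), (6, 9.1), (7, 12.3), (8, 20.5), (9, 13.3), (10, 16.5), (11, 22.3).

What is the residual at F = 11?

d̂ = 0.7 + 1.8·11 = 20.5
e = 22.3 − 20.5 = 1.8

e = 1.8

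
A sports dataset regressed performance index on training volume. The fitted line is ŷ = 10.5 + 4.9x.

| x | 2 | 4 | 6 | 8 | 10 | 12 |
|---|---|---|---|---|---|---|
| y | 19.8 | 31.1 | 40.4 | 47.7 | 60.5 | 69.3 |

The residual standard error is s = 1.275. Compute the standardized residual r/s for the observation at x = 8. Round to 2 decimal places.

-1.57

ŷ = 10.5 + 4.9·8 = 49.7
r = 47.7 − 49.7 = -2
r/s = -2 / 1.275 = -1.57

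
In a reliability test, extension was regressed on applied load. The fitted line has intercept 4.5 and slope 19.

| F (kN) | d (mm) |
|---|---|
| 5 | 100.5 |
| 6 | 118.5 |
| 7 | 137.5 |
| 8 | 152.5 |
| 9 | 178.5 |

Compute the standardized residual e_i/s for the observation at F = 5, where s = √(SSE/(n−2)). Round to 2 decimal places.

F=5: ŷ = 4.5 + 19·5 = 99.5; e = 100.5 − 99.5 = 1
F=6: ŷ = 4.5 + 19·6 = 118.5; e = 118.5 − 118.5 = 0
F=7: ŷ = 4.5 + 19·7 = 137.5; e = 137.5 − 137.5 = 0
F=8: ŷ = 4.5 + 19·8 = 156.5; e = 152.5 − 156.5 = -4
F=9: ŷ = 4.5 + 19·9 = 175.5; e = 178.5 − 175.5 = 3
SSE = 1 + 0 + 0 + 16 + 9 = 26
s = √(26/3) = 2.94392
e/s = 1 / 2.94392 = 0.34

0.34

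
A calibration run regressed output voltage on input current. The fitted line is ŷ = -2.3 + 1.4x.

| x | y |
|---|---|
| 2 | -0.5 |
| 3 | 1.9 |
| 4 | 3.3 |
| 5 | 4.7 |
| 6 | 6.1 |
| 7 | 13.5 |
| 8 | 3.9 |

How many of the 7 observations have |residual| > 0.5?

x=2: ŷ = -2.3 + 1.4·2 = 0.5; r = -0.5 − 0.5 = -1
x=3: ŷ = -2.3 + 1.4·3 = 1.9; r = 1.9 − 1.9 = 0
x=4: ŷ = -2.3 + 1.4·4 = 3.3; r = 3.3 − 3.3 = 0
x=5: ŷ = -2.3 + 1.4·5 = 4.7; r = 4.7 − 4.7 = 0
x=6: ŷ = -2.3 + 1.4·6 = 6.1; r = 6.1 − 6.1 = 0
x=7: ŷ = -2.3 + 1.4·7 = 7.5; r = 13.5 − 7.5 = 6
x=8: ŷ = -2.3 + 1.4·8 = 8.9; r = 3.9 − 8.9 = -5
|r| > 0.5: x=2 (|r|=1), x=7 (|r|=6), x=8 (|r|=5) → 3

3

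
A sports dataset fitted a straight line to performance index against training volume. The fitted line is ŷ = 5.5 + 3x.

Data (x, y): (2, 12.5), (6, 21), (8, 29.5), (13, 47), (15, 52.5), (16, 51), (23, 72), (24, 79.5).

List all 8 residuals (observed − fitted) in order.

1, -2.5, 0, 2.5, 2, -2.5, -2.5, 2

x=2: ŷ = 5.5 + 3·2 = 11.5; e = 12.5 − 11.5 = 1
x=6: ŷ = 5.5 + 3·6 = 23.5; e = 21 − 23.5 = -2.5
x=8: ŷ = 5.5 + 3·8 = 29.5; e = 29.5 − 29.5 = 0
x=13: ŷ = 5.5 + 3·13 = 44.5; e = 47 − 44.5 = 2.5
x=15: ŷ = 5.5 + 3·15 = 50.5; e = 52.5 − 50.5 = 2
x=16: ŷ = 5.5 + 3·16 = 53.5; e = 51 − 53.5 = -2.5
x=23: ŷ = 5.5 + 3·23 = 74.5; e = 72 − 74.5 = -2.5
x=24: ŷ = 5.5 + 3·24 = 77.5; e = 79.5 − 77.5 = 2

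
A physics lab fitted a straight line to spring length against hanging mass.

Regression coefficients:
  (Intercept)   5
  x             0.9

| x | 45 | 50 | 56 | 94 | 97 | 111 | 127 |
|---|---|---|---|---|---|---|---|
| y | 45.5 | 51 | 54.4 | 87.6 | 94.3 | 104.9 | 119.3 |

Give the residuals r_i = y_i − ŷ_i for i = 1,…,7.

0, 1, -1, -2, 2, 0, 0

x=45: ŷ = 5 + 0.9·45 = 45.5; r = 45.5 − 45.5 = 0
x=50: ŷ = 5 + 0.9·50 = 50; r = 51 − 50 = 1
x=56: ŷ = 5 + 0.9·56 = 55.4; r = 54.4 − 55.4 = -1
x=94: ŷ = 5 + 0.9·94 = 89.6; r = 87.6 − 89.6 = -2
x=97: ŷ = 5 + 0.9·97 = 92.3; r = 94.3 − 92.3 = 2
x=111: ŷ = 5 + 0.9·111 = 104.9; r = 104.9 − 104.9 = 0
x=127: ŷ = 5 + 0.9·127 = 119.3; r = 119.3 − 119.3 = 0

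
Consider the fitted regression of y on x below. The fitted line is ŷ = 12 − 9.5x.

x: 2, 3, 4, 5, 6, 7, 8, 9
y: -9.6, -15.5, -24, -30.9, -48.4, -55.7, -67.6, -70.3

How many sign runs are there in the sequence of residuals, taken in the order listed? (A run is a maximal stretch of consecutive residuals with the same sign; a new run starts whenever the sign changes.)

4 runs

x=2: ŷ = 12 − 9.5·2 = -7; r = -9.6 − (-7) = -2.6
x=3: ŷ = 12 − 9.5·3 = -16.5; r = -15.5 − (-16.5) = 1
x=4: ŷ = 12 − 9.5·4 = -26; r = -24 − (-26) = 2
x=5: ŷ = 12 − 9.5·5 = -35.5; r = -30.9 − (-35.5) = 4.6
x=6: ŷ = 12 − 9.5·6 = -45; r = -48.4 − (-45) = -3.4
x=7: ŷ = 12 − 9.5·7 = -54.5; r = -55.7 − (-54.5) = -1.2
x=8: ŷ = 12 − 9.5·8 = -64; r = -67.6 − (-64) = -3.6
x=9: ŷ = 12 − 9.5·9 = -73.5; r = -70.3 − (-73.5) = 3.2
Signs: − + + + − − − +
Runs: −×1, +×3, −×3, +×1 → 4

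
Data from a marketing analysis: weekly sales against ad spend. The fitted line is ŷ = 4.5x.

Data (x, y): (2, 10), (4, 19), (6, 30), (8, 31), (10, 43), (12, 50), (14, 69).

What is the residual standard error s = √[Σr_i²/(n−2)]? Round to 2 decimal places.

s = 4.29

x=2: ŷ = 4.5·2 = 9; r = 10 − 9 = 1
x=4: ŷ = 4.5·4 = 18; r = 19 − 18 = 1
x=6: ŷ = 4.5·6 = 27; r = 30 − 27 = 3
x=8: ŷ = 4.5·8 = 36; r = 31 − 36 = -5
x=10: ŷ = 4.5·10 = 45; r = 43 − 45 = -2
x=12: ŷ = 4.5·12 = 54; r = 50 − 54 = -4
x=14: ŷ = 4.5·14 = 63; r = 69 − 63 = 6
SSE = 1 + 1 + 9 + 25 + 4 + 16 + 36 = 92
s = √(92/5) = √18.4 ≈ 4.29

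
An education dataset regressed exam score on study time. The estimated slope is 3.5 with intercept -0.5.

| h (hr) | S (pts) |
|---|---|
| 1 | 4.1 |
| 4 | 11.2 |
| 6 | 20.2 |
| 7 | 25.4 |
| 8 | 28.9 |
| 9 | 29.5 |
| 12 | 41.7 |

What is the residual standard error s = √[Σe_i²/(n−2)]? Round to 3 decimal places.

s = 1.600

h=1: Ŝ = -0.5 + 3.5·1 = 3; e = 4.1 − 3 = 1.1
h=4: Ŝ = -0.5 + 3.5·4 = 13.5; e = 11.2 − 13.5 = -2.3
h=6: Ŝ = -0.5 + 3.5·6 = 20.5; e = 20.2 − 20.5 = -0.3
h=7: Ŝ = -0.5 + 3.5·7 = 24; e = 25.4 − 24 = 1.4
h=8: Ŝ = -0.5 + 3.5·8 = 27.5; e = 28.9 − 27.5 = 1.4
h=9: Ŝ = -0.5 + 3.5·9 = 31; e = 29.5 − 31 = -1.5
h=12: Ŝ = -0.5 + 3.5·12 = 41.5; e = 41.7 − 41.5 = 0.2
SSE = 1.21 + 5.29 + 0.09 + 1.96 + 1.96 + 2.25 + 0.04 = 12.8
s = √(12.8/5) = √2.56 ≈ 1.600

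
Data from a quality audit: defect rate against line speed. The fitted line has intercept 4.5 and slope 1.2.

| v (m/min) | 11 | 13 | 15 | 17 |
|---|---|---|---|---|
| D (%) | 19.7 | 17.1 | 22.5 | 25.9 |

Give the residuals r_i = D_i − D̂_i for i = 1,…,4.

v=11: D̂ = 4.5 + 1.2·11 = 17.7; r = 19.7 − 17.7 = 2
v=13: D̂ = 4.5 + 1.2·13 = 20.1; r = 17.1 − 20.1 = -3
v=15: D̂ = 4.5 + 1.2·15 = 22.5; r = 22.5 − 22.5 = 0
v=17: D̂ = 4.5 + 1.2·17 = 24.9; r = 25.9 − 24.9 = 1

2, -3, 0, 1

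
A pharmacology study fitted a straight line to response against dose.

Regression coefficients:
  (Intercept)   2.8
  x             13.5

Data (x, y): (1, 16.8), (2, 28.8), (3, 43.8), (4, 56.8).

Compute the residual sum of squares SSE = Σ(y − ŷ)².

SSE = 1.5

x=1: ŷ = 2.8 + 13.5·1 = 16.3; e = 16.8 − 16.3 = 0.5
x=2: ŷ = 2.8 + 13.5·2 = 29.8; e = 28.8 − 29.8 = -1
x=3: ŷ = 2.8 + 13.5·3 = 43.3; e = 43.8 − 43.3 = 0.5
x=4: ŷ = 2.8 + 13.5·4 = 56.8; e = 56.8 − 56.8 = 0
SSE = 0.25 + 1 + 0.25 + 0 = 1.5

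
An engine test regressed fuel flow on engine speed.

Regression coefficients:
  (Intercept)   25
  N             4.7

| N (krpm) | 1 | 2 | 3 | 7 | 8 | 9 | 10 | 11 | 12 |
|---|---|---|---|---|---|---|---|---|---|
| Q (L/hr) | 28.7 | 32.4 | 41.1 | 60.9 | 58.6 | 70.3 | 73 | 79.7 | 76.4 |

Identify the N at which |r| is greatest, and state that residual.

N=1: ŷ = 25 + 4.7·1 = 29.7; r = 28.7 − 29.7 = -1
N=2: ŷ = 25 + 4.7·2 = 34.4; r = 32.4 − 34.4 = -2
N=3: ŷ = 25 + 4.7·3 = 39.1; r = 41.1 − 39.1 = 2
N=7: ŷ = 25 + 4.7·7 = 57.9; r = 60.9 − 57.9 = 3
N=8: ŷ = 25 + 4.7·8 = 62.6; r = 58.6 − 62.6 = -4
N=9: ŷ = 25 + 4.7·9 = 67.3; r = 70.3 − 67.3 = 3
N=10: ŷ = 25 + 4.7·10 = 72; r = 73 − 72 = 1
N=11: ŷ = 25 + 4.7·11 = 76.7; r = 79.7 − 76.7 = 3
N=12: ŷ = 25 + 4.7·12 = 81.4; r = 76.4 − 81.4 = -5
Largest |r| is 5 at N = 12, residual -5.

N = 12, r = -5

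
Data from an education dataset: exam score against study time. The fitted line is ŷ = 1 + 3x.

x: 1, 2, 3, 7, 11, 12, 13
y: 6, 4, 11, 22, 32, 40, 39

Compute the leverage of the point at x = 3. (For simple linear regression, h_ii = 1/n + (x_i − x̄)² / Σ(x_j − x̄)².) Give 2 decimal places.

x̄ = (1 + 2 + 3 + 7 + 11 + 12 + 13)/7 = 7
Σ(x − x̄)² = 36 + 25 + 16 + 0 + 16 + 25 + 36 = 154
h = 1/7 + (-4)²/154 = 0.142857 + 0.103896 = 0.25

h = 0.25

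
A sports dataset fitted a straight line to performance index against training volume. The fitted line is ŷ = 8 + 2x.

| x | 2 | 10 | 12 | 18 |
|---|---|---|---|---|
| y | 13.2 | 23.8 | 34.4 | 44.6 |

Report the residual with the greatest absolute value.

x=2: ŷ = 8 + 2·2 = 12; e = 13.2 − 12 = 1.2
x=10: ŷ = 8 + 2·10 = 28; e = 23.8 − 28 = -4.2
x=12: ŷ = 8 + 2·12 = 32; e = 34.4 − 32 = 2.4
x=18: ŷ = 8 + 2·18 = 44; e = 44.6 − 44 = 0.6
Largest |e| is 4.2 at x = 10, residual -4.2.

e = -4.2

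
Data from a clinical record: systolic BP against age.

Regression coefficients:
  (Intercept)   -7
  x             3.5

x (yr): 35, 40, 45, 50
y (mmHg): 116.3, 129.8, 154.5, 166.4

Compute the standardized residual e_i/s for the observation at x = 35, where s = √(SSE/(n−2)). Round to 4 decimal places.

0.2085

x=35: ŷ = -7 + 3.5·35 = 115.5; e = 116.3 − 115.5 = 0.8
x=40: ŷ = -7 + 3.5·40 = 133; e = 129.8 − 133 = -3.2
x=45: ŷ = -7 + 3.5·45 = 150.5; e = 154.5 − 150.5 = 4
x=50: ŷ = -7 + 3.5·50 = 168; e = 166.4 − 168 = -1.6
SSE = 0.64 + 10.24 + 16 + 2.56 = 29.44
s = √(29.44/2) = 3.83667
e/s = 0.8 / 3.83667 = 0.2085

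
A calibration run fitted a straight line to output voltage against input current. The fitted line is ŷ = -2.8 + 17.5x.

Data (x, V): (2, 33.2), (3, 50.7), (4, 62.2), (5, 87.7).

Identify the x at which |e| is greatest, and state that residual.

x = 4, e = -5

x=2: ŷ = -2.8 + 17.5·2 = 32.2; e = 33.2 − 32.2 = 1
x=3: ŷ = -2.8 + 17.5·3 = 49.7; e = 50.7 − 49.7 = 1
x=4: ŷ = -2.8 + 17.5·4 = 67.2; e = 62.2 − 67.2 = -5
x=5: ŷ = -2.8 + 17.5·5 = 84.7; e = 87.7 − 84.7 = 3
Largest |e| is 5 at x = 4, residual -5.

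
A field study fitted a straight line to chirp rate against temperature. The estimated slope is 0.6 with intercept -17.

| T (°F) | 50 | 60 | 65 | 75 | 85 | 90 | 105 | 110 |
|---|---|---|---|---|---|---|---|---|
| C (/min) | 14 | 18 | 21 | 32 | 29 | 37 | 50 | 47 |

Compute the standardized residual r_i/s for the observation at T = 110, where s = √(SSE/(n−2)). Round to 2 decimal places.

T=50: Ĉ = -17 + 0.6·50 = 13; r = 14 − 13 = 1
T=60: Ĉ = -17 + 0.6·60 = 19; r = 18 − 19 = -1
T=65: Ĉ = -17 + 0.6·65 = 22; r = 21 − 22 = -1
T=75: Ĉ = -17 + 0.6·75 = 28; r = 32 − 28 = 4
T=85: Ĉ = -17 + 0.6·85 = 34; r = 29 − 34 = -5
T=90: Ĉ = -17 + 0.6·90 = 37; r = 37 − 37 = 0
T=105: Ĉ = -17 + 0.6·105 = 46; r = 50 − 46 = 4
T=110: Ĉ = -17 + 0.6·110 = 49; r = 47 − 49 = -2
SSE = 1 + 1 + 1 + 16 + 25 + 0 + 16 + 4 = 64
s = √(64/6) = 3.26599
r/s = -2 / 3.26599 = -0.61

-0.61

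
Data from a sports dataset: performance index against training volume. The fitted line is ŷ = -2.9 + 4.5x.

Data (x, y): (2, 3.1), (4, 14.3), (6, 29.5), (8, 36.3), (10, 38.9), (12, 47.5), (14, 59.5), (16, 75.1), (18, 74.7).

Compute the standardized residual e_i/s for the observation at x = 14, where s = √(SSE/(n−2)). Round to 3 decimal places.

x=2: ŷ = -2.9 + 4.5·2 = 6.1; e = 3.1 − 6.1 = -3
x=4: ŷ = -2.9 + 4.5·4 = 15.1; e = 14.3 − 15.1 = -0.8
x=6: ŷ = -2.9 + 4.5·6 = 24.1; e = 29.5 − 24.1 = 5.4
x=8: ŷ = -2.9 + 4.5·8 = 33.1; e = 36.3 − 33.1 = 3.2
x=10: ŷ = -2.9 + 4.5·10 = 42.1; e = 38.9 − 42.1 = -3.2
x=12: ŷ = -2.9 + 4.5·12 = 51.1; e = 47.5 − 51.1 = -3.6
x=14: ŷ = -2.9 + 4.5·14 = 60.1; e = 59.5 − 60.1 = -0.6
x=16: ŷ = -2.9 + 4.5·16 = 69.1; e = 75.1 − 69.1 = 6
x=18: ŷ = -2.9 + 4.5·18 = 78.1; e = 74.7 − 78.1 = -3.4
SSE = 9 + 0.64 + 29.16 + 10.24 + 10.24 + 12.96 + 0.36 + 36 + 11.56 = 120.16
s = √(120.16/7) = 4.14315
e/s = -0.6 / 4.14315 = -0.145

-0.145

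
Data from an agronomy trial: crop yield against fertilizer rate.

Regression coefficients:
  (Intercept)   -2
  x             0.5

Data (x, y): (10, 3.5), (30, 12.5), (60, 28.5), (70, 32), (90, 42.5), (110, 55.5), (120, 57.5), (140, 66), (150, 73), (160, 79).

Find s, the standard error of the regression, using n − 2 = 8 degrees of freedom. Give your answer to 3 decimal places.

x=10: ŷ = -2 + 0.5·10 = 3; e = 3.5 − 3 = 0.5
x=30: ŷ = -2 + 0.5·30 = 13; e = 12.5 − 13 = -0.5
x=60: ŷ = -2 + 0.5·60 = 28; e = 28.5 − 28 = 0.5
x=70: ŷ = -2 + 0.5·70 = 33; e = 32 − 33 = -1
x=90: ŷ = -2 + 0.5·90 = 43; e = 42.5 − 43 = -0.5
x=110: ŷ = -2 + 0.5·110 = 53; e = 55.5 − 53 = 2.5
x=120: ŷ = -2 + 0.5·120 = 58; e = 57.5 − 58 = -0.5
x=140: ŷ = -2 + 0.5·140 = 68; e = 66 − 68 = -2
x=150: ŷ = -2 + 0.5·150 = 73; e = 73 − 73 = 0
x=160: ŷ = -2 + 0.5·160 = 78; e = 79 − 78 = 1
SSE = 0.25 + 0.25 + 0.25 + 1 + 0.25 + 6.25 + 0.25 + 4 + 0 + 1 = 13.5
s = √(13.5/8) = √1.6875 ≈ 1.299

s = 1.299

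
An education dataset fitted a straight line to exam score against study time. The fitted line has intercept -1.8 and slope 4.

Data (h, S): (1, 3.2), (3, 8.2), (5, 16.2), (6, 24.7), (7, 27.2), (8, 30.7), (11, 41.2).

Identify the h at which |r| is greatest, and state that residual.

h=1: ŷ = -1.8 + 4·1 = 2.2; r = 3.2 − 2.2 = 1
h=3: ŷ = -1.8 + 4·3 = 10.2; r = 8.2 − 10.2 = -2
h=5: ŷ = -1.8 + 4·5 = 18.2; r = 16.2 − 18.2 = -2
h=6: ŷ = -1.8 + 4·6 = 22.2; r = 24.7 − 22.2 = 2.5
h=7: ŷ = -1.8 + 4·7 = 26.2; r = 27.2 − 26.2 = 1
h=8: ŷ = -1.8 + 4·8 = 30.2; r = 30.7 − 30.2 = 0.5
h=11: ŷ = -1.8 + 4·11 = 42.2; r = 41.2 − 42.2 = -1
Largest |r| is 2.5 at h = 6, residual 2.5.

h = 6, r = 2.5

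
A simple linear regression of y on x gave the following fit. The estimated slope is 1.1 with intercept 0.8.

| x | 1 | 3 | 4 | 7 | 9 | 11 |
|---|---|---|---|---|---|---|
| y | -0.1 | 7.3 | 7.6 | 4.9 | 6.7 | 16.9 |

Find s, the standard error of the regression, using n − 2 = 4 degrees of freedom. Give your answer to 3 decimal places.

s = 4.030

x=1: ŷ = 0.8 + 1.1·1 = 1.9; e = -0.1 − 1.9 = -2
x=3: ŷ = 0.8 + 1.1·3 = 4.1; e = 7.3 − 4.1 = 3.2
x=4: ŷ = 0.8 + 1.1·4 = 5.2; e = 7.6 − 5.2 = 2.4
x=7: ŷ = 0.8 + 1.1·7 = 8.5; e = 4.9 − 8.5 = -3.6
x=9: ŷ = 0.8 + 1.1·9 = 10.7; e = 6.7 − 10.7 = -4
x=11: ŷ = 0.8 + 1.1·11 = 12.9; e = 16.9 − 12.9 = 4
SSE = 4 + 10.24 + 5.76 + 12.96 + 16 + 16 = 64.96
s = √(64.96/4) = √16.24 ≈ 4.030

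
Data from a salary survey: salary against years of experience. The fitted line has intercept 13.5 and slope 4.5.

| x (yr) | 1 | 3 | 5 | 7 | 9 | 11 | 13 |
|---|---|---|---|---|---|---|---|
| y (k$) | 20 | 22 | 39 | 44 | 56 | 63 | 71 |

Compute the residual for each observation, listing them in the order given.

x=1: ŷ = 13.5 + 4.5·1 = 18; e = 20 − 18 = 2
x=3: ŷ = 13.5 + 4.5·3 = 27; e = 22 − 27 = -5
x=5: ŷ = 13.5 + 4.5·5 = 36; e = 39 − 36 = 3
x=7: ŷ = 13.5 + 4.5·7 = 45; e = 44 − 45 = -1
x=9: ŷ = 13.5 + 4.5·9 = 54; e = 56 − 54 = 2
x=11: ŷ = 13.5 + 4.5·11 = 63; e = 63 − 63 = 0
x=13: ŷ = 13.5 + 4.5·13 = 72; e = 71 − 72 = -1

2, -5, 3, -1, 2, 0, -1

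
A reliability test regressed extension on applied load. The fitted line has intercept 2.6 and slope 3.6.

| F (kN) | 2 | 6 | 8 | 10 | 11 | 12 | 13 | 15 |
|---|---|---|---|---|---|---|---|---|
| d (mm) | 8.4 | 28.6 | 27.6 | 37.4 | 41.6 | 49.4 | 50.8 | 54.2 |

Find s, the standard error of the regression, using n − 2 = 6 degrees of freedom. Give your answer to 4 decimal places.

s = 3.1156

F=2: d̂ = 2.6 + 3.6·2 = 9.8; r = 8.4 − 9.8 = -1.4
F=6: d̂ = 2.6 + 3.6·6 = 24.2; r = 28.6 − 24.2 = 4.4
F=8: d̂ = 2.6 + 3.6·8 = 31.4; r = 27.6 − 31.4 = -3.8
F=10: d̂ = 2.6 + 3.6·10 = 38.6; r = 37.4 − 38.6 = -1.2
F=11: d̂ = 2.6 + 3.6·11 = 42.2; r = 41.6 − 42.2 = -0.6
F=12: d̂ = 2.6 + 3.6·12 = 45.8; r = 49.4 − 45.8 = 3.6
F=13: d̂ = 2.6 + 3.6·13 = 49.4; r = 50.8 − 49.4 = 1.4
F=15: d̂ = 2.6 + 3.6·15 = 56.6; r = 54.2 − 56.6 = -2.4
SSE = 1.96 + 19.36 + 14.44 + 1.44 + 0.36 + 12.96 + 1.96 + 5.76 = 58.24
s = √(58.24/6) = √9.70667 ≈ 3.1156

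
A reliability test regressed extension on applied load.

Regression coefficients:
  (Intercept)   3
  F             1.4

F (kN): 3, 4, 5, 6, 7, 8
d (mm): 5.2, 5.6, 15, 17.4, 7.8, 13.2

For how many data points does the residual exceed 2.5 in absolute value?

F=3: ŷ = 3 + 1.4·3 = 7.2; e = 5.2 − 7.2 = -2
F=4: ŷ = 3 + 1.4·4 = 8.6; e = 5.6 − 8.6 = -3
F=5: ŷ = 3 + 1.4·5 = 10; e = 15 − 10 = 5
F=6: ŷ = 3 + 1.4·6 = 11.4; e = 17.4 − 11.4 = 6
F=7: ŷ = 3 + 1.4·7 = 12.8; e = 7.8 − 12.8 = -5
F=8: ŷ = 3 + 1.4·8 = 14.2; e = 13.2 − 14.2 = -1
|e| > 2.5: F=4 (|e|=3), F=5 (|e|=5), F=6 (|e|=6), F=7 (|e|=5) → 4

4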